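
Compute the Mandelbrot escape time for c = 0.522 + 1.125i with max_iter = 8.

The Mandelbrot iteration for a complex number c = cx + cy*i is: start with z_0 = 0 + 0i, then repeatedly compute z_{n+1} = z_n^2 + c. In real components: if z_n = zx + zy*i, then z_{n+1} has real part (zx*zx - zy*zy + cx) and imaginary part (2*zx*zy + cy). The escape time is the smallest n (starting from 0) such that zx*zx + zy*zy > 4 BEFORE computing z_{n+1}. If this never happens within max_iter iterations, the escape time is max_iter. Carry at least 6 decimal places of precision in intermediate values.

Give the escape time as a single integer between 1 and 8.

z_0 = 0 + 0i, c = 0.5220 + 1.1250i
Iter 1: z = 0.5220 + 1.1250i, |z|^2 = 1.5381
Iter 2: z = -0.4711 + 2.2995i, |z|^2 = 5.5097
Escaped at iteration 2

Answer: 2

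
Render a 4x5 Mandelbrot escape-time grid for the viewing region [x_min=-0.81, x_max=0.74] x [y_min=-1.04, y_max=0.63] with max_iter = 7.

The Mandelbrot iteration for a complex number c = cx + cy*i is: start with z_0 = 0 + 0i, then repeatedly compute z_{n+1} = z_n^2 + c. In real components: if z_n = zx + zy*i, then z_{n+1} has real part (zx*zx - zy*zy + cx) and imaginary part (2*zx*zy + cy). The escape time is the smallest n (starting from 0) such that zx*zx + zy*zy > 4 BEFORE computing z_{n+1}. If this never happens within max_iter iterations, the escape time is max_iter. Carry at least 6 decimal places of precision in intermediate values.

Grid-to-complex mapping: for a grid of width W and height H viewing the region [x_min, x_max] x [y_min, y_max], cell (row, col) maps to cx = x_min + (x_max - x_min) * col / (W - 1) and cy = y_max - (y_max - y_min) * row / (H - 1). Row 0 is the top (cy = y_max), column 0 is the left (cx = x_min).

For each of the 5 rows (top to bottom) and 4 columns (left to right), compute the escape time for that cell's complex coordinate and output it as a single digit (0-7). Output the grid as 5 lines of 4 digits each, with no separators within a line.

Answer: 5773
7773
7773
5773
3542

Derivation:
(row=0, col=0): c = -0.8100 + 0.6300i → escape time 5
(row=0, col=1): c = -0.2933 + 0.6300i → escape time 7
(row=0, col=2): c = 0.2233 + 0.6300i → escape time 7
(row=0, col=3): c = 0.7400 + 0.6300i → escape time 3
(row=1, col=0): c = -0.8100 + 0.2125i → escape time 7
(row=1, col=1): c = -0.2933 + 0.2125i → escape time 7
(row=1, col=2): c = 0.2233 + 0.2125i → escape time 7
(row=1, col=3): c = 0.7400 + 0.2125i → escape time 3
(row=2, col=0): c = -0.8100 + -0.2050i → escape time 7
(row=2, col=1): c = -0.2933 + -0.2050i → escape time 7
(row=2, col=2): c = 0.2233 + -0.2050i → escape time 7
(row=2, col=3): c = 0.7400 + -0.2050i → escape time 3
(row=3, col=0): c = -0.8100 + -0.6225i → escape time 5
(row=3, col=1): c = -0.2933 + -0.6225i → escape time 7
(row=3, col=2): c = 0.2233 + -0.6225i → escape time 7
(row=3, col=3): c = 0.7400 + -0.6225i → escape time 3
(row=4, col=0): c = -0.8100 + -1.0400i → escape time 3
(row=4, col=1): c = -0.2933 + -1.0400i → escape time 5
(row=4, col=2): c = 0.2233 + -1.0400i → escape time 4
(row=4, col=3): c = 0.7400 + -1.0400i → escape time 2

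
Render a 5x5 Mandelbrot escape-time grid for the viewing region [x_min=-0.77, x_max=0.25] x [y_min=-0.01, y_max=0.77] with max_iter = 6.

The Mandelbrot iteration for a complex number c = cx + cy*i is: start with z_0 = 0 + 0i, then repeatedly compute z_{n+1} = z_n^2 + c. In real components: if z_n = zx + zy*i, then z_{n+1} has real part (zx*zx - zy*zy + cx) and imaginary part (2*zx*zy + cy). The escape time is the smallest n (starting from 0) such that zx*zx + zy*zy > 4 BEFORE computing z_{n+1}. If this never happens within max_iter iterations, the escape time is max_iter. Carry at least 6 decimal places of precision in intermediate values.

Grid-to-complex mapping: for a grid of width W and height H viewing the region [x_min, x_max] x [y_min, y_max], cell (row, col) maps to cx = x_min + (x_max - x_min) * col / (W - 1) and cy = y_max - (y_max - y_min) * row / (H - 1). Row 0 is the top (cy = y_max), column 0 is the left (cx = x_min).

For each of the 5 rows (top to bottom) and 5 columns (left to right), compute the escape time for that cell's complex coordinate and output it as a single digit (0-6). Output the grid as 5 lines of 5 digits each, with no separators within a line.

Answer: 46665
66666
66666
66666
66666

Derivation:
(row=0, col=0): c = -0.7700 + 0.7700i → escape time 4
(row=0, col=1): c = -0.5150 + 0.7700i → escape time 6
(row=0, col=2): c = -0.2600 + 0.7700i → escape time 6
(row=0, col=3): c = -0.0050 + 0.7700i → escape time 6
(row=0, col=4): c = 0.2500 + 0.7700i → escape time 5
(row=1, col=0): c = -0.7700 + 0.5750i → escape time 6
(row=1, col=1): c = -0.5150 + 0.5750i → escape time 6
(row=1, col=2): c = -0.2600 + 0.5750i → escape time 6
(row=1, col=3): c = -0.0050 + 0.5750i → escape time 6
(row=1, col=4): c = 0.2500 + 0.5750i → escape time 6
(row=2, col=0): c = -0.7700 + 0.3800i → escape time 6
(row=2, col=1): c = -0.5150 + 0.3800i → escape time 6
(row=2, col=2): c = -0.2600 + 0.3800i → escape time 6
(row=2, col=3): c = -0.0050 + 0.3800i → escape time 6
(row=2, col=4): c = 0.2500 + 0.3800i → escape time 6
(row=3, col=0): c = -0.7700 + 0.1850i → escape time 6
(row=3, col=1): c = -0.5150 + 0.1850i → escape time 6
(row=3, col=2): c = -0.2600 + 0.1850i → escape time 6
(row=3, col=3): c = -0.0050 + 0.1850i → escape time 6
(row=3, col=4): c = 0.2500 + 0.1850i → escape time 6
(row=4, col=0): c = -0.7700 + -0.0100i → escape time 6
(row=4, col=1): c = -0.5150 + -0.0100i → escape time 6
(row=4, col=2): c = -0.2600 + -0.0100i → escape time 6
(row=4, col=3): c = -0.0050 + -0.0100i → escape time 6
(row=4, col=4): c = 0.2500 + -0.0100i → escape time 6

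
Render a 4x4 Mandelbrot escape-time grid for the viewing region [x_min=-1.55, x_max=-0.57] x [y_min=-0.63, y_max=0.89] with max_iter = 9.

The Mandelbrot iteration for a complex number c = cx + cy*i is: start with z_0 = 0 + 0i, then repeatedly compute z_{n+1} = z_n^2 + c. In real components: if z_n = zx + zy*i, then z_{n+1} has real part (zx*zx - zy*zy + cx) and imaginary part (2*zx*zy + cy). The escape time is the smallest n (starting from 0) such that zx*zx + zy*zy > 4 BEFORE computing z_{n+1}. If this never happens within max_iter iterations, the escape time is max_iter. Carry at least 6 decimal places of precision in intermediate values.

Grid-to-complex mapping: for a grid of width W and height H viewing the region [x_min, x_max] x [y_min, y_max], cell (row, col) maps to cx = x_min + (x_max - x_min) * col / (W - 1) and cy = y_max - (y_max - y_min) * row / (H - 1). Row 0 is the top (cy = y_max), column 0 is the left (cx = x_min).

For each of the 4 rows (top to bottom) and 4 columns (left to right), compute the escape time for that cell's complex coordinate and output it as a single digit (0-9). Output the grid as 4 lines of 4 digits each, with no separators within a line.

(row=0, col=0): c = -1.5500 + 0.8900i → escape time 3
(row=0, col=1): c = -1.2233 + 0.8900i → escape time 3
(row=0, col=2): c = -0.8967 + 0.8900i → escape time 3
(row=0, col=3): c = -0.5700 + 0.8900i → escape time 4
(row=1, col=0): c = -1.5500 + 0.3833i → escape time 4
(row=1, col=1): c = -1.2233 + 0.3833i → escape time 8
(row=1, col=2): c = -0.8967 + 0.3833i → escape time 7
(row=1, col=3): c = -0.5700 + 0.3833i → escape time 9
(row=2, col=0): c = -1.5500 + -0.1233i → escape time 6
(row=2, col=1): c = -1.2233 + -0.1233i → escape time 9
(row=2, col=2): c = -0.8967 + -0.1233i → escape time 9
(row=2, col=3): c = -0.5700 + -0.1233i → escape time 9
(row=3, col=0): c = -1.5500 + -0.6300i → escape time 3
(row=3, col=1): c = -1.2233 + -0.6300i → escape time 3
(row=3, col=2): c = -0.8967 + -0.6300i → escape time 5
(row=3, col=3): c = -0.5700 + -0.6300i → escape time 9

Answer: 3334
4879
6999
3359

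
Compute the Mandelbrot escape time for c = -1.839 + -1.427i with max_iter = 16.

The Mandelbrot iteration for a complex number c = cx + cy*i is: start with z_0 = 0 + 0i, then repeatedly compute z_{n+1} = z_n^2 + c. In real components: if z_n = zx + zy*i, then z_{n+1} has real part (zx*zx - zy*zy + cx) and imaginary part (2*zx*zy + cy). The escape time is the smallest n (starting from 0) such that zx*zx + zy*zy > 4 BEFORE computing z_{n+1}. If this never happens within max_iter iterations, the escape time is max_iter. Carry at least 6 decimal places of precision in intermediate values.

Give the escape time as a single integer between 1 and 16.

z_0 = 0 + 0i, c = -1.8390 + -1.4270i
Iter 1: z = -1.8390 + -1.4270i, |z|^2 = 5.4183
Escaped at iteration 1

Answer: 1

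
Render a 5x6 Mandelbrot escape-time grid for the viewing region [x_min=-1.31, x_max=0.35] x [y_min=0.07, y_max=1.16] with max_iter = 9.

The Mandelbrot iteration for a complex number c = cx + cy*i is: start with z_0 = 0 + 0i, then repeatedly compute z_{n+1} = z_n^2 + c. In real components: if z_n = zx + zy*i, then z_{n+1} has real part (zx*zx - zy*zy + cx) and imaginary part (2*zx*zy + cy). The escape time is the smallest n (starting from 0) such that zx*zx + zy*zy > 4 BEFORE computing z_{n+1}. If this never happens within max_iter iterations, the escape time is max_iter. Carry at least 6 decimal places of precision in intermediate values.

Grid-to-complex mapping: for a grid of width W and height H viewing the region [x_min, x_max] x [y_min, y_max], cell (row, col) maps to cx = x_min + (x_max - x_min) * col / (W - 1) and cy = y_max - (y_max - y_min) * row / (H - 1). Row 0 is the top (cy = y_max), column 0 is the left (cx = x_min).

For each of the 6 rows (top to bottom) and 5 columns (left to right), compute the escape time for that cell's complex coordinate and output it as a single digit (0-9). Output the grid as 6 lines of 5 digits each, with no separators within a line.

(row=0, col=0): c = -1.3100 + 1.1600i → escape time 2
(row=0, col=1): c = -0.8950 + 1.1600i → escape time 3
(row=0, col=2): c = -0.4800 + 1.1600i → escape time 3
(row=0, col=3): c = -0.0650 + 1.1600i → escape time 4
(row=0, col=4): c = 0.3500 + 1.1600i → escape time 2
(row=1, col=0): c = -1.3100 + 0.9420i → escape time 3
(row=1, col=1): c = -0.8950 + 0.9420i → escape time 3
(row=1, col=2): c = -0.4800 + 0.9420i → escape time 4
(row=1, col=3): c = -0.0650 + 0.9420i → escape time 9
(row=1, col=4): c = 0.3500 + 0.9420i → escape time 3
(row=2, col=0): c = -1.3100 + 0.7240i → escape time 3
(row=2, col=1): c = -0.8950 + 0.7240i → escape time 4
(row=2, col=2): c = -0.4800 + 0.7240i → escape time 7
(row=2, col=3): c = -0.0650 + 0.7240i → escape time 9
(row=2, col=4): c = 0.3500 + 0.7240i → escape time 5
(row=3, col=0): c = -1.3100 + 0.5060i → escape time 4
(row=3, col=1): c = -0.8950 + 0.5060i → escape time 5
(row=3, col=2): c = -0.4800 + 0.5060i → escape time 9
(row=3, col=3): c = -0.0650 + 0.5060i → escape time 9
(row=3, col=4): c = 0.3500 + 0.5060i → escape time 9
(row=4, col=0): c = -1.3100 + 0.2880i → escape time 7
(row=4, col=1): c = -0.8950 + 0.2880i → escape time 9
(row=4, col=2): c = -0.4800 + 0.2880i → escape time 9
(row=4, col=3): c = -0.0650 + 0.2880i → escape time 9
(row=4, col=4): c = 0.3500 + 0.2880i → escape time 9
(row=5, col=0): c = -1.3100 + 0.0700i → escape time 9
(row=5, col=1): c = -0.8950 + 0.0700i → escape time 9
(row=5, col=2): c = -0.4800 + 0.0700i → escape time 9
(row=5, col=3): c = -0.0650 + 0.0700i → escape time 9
(row=5, col=4): c = 0.3500 + 0.0700i → escape time 9

Answer: 23342
33493
34795
45999
79999
99999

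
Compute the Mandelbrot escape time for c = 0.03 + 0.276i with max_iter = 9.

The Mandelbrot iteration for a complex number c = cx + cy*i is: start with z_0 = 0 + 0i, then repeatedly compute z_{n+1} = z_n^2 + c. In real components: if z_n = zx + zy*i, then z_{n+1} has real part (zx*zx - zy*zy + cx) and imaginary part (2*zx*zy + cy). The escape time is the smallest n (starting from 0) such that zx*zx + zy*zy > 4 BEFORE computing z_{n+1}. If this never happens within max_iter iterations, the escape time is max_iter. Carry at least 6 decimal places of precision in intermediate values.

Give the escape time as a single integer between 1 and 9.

Answer: 9

Derivation:
z_0 = 0 + 0i, c = 0.0300 + 0.2760i
Iter 1: z = 0.0300 + 0.2760i, |z|^2 = 0.0771
Iter 2: z = -0.0453 + 0.2926i, |z|^2 = 0.0876
Iter 3: z = -0.0535 + 0.2495i, |z|^2 = 0.0651
Iter 4: z = -0.0294 + 0.2493i, |z|^2 = 0.0630
Iter 5: z = -0.0313 + 0.2613i, |z|^2 = 0.0693
Iter 6: z = -0.0373 + 0.2597i, |z|^2 = 0.0688
Iter 7: z = -0.0360 + 0.2566i, |z|^2 = 0.0672
Iter 8: z = -0.0346 + 0.2575i, |z|^2 = 0.0675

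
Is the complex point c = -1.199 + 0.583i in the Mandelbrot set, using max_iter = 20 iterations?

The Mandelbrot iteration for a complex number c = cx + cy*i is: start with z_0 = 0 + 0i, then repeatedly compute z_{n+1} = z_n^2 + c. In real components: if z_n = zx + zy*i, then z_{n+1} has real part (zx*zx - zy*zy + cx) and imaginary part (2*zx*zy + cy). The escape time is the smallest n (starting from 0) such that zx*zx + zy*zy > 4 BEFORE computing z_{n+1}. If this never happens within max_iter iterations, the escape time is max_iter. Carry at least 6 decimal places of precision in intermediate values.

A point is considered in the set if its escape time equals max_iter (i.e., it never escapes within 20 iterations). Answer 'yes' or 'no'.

Answer: no

Derivation:
z_0 = 0 + 0i, c = -1.1990 + 0.5830i
Iter 1: z = -1.1990 + 0.5830i, |z|^2 = 1.7775
Iter 2: z = -0.1013 + -0.8150i, |z|^2 = 0.6745
Iter 3: z = -1.8530 + 0.7481i, |z|^2 = 3.9934
Iter 4: z = 1.6750 + -2.1895i, |z|^2 = 7.5997
Escaped at iteration 4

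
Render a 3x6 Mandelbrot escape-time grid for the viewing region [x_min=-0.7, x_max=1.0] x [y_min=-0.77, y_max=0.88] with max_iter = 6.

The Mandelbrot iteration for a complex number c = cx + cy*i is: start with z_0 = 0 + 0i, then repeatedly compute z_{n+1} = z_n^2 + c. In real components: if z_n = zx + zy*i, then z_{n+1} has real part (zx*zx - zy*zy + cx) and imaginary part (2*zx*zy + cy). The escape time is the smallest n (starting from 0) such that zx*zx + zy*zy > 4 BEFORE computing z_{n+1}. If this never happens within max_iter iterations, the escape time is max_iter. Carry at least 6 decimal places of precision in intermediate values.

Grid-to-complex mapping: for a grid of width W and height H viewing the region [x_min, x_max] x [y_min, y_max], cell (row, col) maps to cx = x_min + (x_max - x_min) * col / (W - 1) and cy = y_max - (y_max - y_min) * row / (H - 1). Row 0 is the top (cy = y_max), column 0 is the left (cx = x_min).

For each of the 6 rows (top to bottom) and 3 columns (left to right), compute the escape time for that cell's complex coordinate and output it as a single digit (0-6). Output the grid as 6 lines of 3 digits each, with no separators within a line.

Answer: 452
662
662
662
662
462

Derivation:
(row=0, col=0): c = -0.7000 + 0.8800i → escape time 4
(row=0, col=1): c = 0.1500 + 0.8800i → escape time 5
(row=0, col=2): c = 1.0000 + 0.8800i → escape time 2
(row=1, col=0): c = -0.7000 + 0.5500i → escape time 6
(row=1, col=1): c = 0.1500 + 0.5500i → escape time 6
(row=1, col=2): c = 1.0000 + 0.5500i → escape time 2
(row=2, col=0): c = -0.7000 + 0.2200i → escape time 6
(row=2, col=1): c = 0.1500 + 0.2200i → escape time 6
(row=2, col=2): c = 1.0000 + 0.2200i → escape time 2
(row=3, col=0): c = -0.7000 + -0.1100i → escape time 6
(row=3, col=1): c = 0.1500 + -0.1100i → escape time 6
(row=3, col=2): c = 1.0000 + -0.1100i → escape time 2
(row=4, col=0): c = -0.7000 + -0.4400i → escape time 6
(row=4, col=1): c = 0.1500 + -0.4400i → escape time 6
(row=4, col=2): c = 1.0000 + -0.4400i → escape time 2
(row=5, col=0): c = -0.7000 + -0.7700i → escape time 4
(row=5, col=1): c = 0.1500 + -0.7700i → escape time 6
(row=5, col=2): c = 1.0000 + -0.7700i → escape time 2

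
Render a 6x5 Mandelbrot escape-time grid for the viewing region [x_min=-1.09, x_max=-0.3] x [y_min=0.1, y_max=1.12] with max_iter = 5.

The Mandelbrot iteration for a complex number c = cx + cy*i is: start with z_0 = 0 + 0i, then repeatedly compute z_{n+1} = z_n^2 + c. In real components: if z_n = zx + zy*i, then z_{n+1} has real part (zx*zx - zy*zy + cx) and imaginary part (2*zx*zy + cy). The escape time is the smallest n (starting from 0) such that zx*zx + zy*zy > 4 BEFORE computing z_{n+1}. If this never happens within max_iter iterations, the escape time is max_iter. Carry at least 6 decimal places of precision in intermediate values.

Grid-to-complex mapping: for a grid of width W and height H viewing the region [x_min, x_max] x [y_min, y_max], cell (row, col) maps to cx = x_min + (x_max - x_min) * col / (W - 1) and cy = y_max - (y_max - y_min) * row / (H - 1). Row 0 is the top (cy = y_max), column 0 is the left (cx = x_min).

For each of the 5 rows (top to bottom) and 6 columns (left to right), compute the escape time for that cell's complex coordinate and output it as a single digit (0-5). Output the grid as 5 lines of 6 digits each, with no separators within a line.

(row=0, col=0): c = -1.0900 + 1.1200i → escape time 3
(row=0, col=1): c = -0.9320 + 1.1200i → escape time 3
(row=0, col=2): c = -0.7740 + 1.1200i → escape time 3
(row=0, col=3): c = -0.6160 + 1.1200i → escape time 3
(row=0, col=4): c = -0.4580 + 1.1200i → escape time 4
(row=0, col=5): c = -0.3000 + 1.1200i → escape time 4
(row=1, col=0): c = -1.0900 + 0.8650i → escape time 3
(row=1, col=1): c = -0.9320 + 0.8650i → escape time 3
(row=1, col=2): c = -0.7740 + 0.8650i → escape time 4
(row=1, col=3): c = -0.6160 + 0.8650i → escape time 4
(row=1, col=4): c = -0.4580 + 0.8650i → escape time 5
(row=1, col=5): c = -0.3000 + 0.8650i → escape time 5
(row=2, col=0): c = -1.0900 + 0.6100i → escape time 4
(row=2, col=1): c = -0.9320 + 0.6100i → escape time 5
(row=2, col=2): c = -0.7740 + 0.6100i → escape time 5
(row=2, col=3): c = -0.6160 + 0.6100i → escape time 5
(row=2, col=4): c = -0.4580 + 0.6100i → escape time 5
(row=2, col=5): c = -0.3000 + 0.6100i → escape time 5
(row=3, col=0): c = -1.0900 + 0.3550i → escape time 5
(row=3, col=1): c = -0.9320 + 0.3550i → escape time 5
(row=3, col=2): c = -0.7740 + 0.3550i → escape time 5
(row=3, col=3): c = -0.6160 + 0.3550i → escape time 5
(row=3, col=4): c = -0.4580 + 0.3550i → escape time 5
(row=3, col=5): c = -0.3000 + 0.3550i → escape time 5
(row=4, col=0): c = -1.0900 + 0.1000i → escape time 5
(row=4, col=1): c = -0.9320 + 0.1000i → escape time 5
(row=4, col=2): c = -0.7740 + 0.1000i → escape time 5
(row=4, col=3): c = -0.6160 + 0.1000i → escape time 5
(row=4, col=4): c = -0.4580 + 0.1000i → escape time 5
(row=4, col=5): c = -0.3000 + 0.1000i → escape time 5

Answer: 333344
334455
455555
555555
555555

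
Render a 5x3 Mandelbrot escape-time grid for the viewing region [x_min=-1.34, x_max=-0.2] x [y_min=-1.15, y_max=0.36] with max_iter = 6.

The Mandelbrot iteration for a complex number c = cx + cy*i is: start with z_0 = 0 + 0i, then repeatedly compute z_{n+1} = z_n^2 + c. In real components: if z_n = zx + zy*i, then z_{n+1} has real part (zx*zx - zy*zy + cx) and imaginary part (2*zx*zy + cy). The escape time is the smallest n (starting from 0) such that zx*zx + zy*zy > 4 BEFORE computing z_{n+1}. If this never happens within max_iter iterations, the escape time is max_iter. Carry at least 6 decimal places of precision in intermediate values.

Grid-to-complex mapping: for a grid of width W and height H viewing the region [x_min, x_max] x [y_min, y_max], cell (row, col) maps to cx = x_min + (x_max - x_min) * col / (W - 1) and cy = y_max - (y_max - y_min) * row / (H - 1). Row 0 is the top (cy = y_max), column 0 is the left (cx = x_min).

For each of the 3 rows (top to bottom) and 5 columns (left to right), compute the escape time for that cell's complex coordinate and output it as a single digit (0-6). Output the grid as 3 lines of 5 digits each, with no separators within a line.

(row=0, col=0): c = -1.3400 + 0.3600i → escape time 6
(row=0, col=1): c = -1.0550 + 0.3600i → escape time 6
(row=0, col=2): c = -0.7700 + 0.3600i → escape time 6
(row=0, col=3): c = -0.4850 + 0.3600i → escape time 6
(row=0, col=4): c = -0.2000 + 0.3600i → escape time 6
(row=1, col=0): c = -1.3400 + -0.3950i → escape time 6
(row=1, col=1): c = -1.0550 + -0.3950i → escape time 6
(row=1, col=2): c = -0.7700 + -0.3950i → escape time 6
(row=1, col=3): c = -0.4850 + -0.3950i → escape time 6
(row=1, col=4): c = -0.2000 + -0.3950i → escape time 6
(row=2, col=0): c = -1.3400 + -1.1500i → escape time 2
(row=2, col=1): c = -1.0550 + -1.1500i → escape time 3
(row=2, col=2): c = -0.7700 + -1.1500i → escape time 3
(row=2, col=3): c = -0.4850 + -1.1500i → escape time 3
(row=2, col=4): c = -0.2000 + -1.1500i → escape time 4

Answer: 66666
66666
23334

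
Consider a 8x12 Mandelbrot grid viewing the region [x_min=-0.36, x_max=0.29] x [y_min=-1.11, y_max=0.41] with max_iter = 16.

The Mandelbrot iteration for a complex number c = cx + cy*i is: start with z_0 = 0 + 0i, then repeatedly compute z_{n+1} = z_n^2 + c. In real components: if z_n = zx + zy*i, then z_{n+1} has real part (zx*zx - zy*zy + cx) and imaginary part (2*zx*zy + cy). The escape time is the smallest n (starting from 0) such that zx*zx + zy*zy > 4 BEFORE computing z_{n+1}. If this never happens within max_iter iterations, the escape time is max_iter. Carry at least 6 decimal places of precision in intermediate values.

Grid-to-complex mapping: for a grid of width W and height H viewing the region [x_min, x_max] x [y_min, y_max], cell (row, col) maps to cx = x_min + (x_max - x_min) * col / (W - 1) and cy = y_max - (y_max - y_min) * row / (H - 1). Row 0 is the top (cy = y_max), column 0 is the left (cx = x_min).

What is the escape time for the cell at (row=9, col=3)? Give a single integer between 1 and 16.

Answer: 16

Derivation:
z_0 = 0 + 0i, c = -0.0814 + -0.8336i
Iter 1: z = -0.0814 + -0.8336i, |z|^2 = 0.7016
Iter 2: z = -0.7697 + -0.6979i, |z|^2 = 1.0795
Iter 3: z = 0.0241 + 0.2407i, |z|^2 = 0.0585
Iter 4: z = -0.1388 + -0.8221i, |z|^2 = 0.6950
Iter 5: z = -0.7379 + -0.6054i, |z|^2 = 0.9111
Iter 6: z = 0.0966 + 0.0599i, |z|^2 = 0.0129
Iter 7: z = -0.0757 + -0.8221i, |z|^2 = 0.6815
Iter 8: z = -0.7515 + -0.7092i, |z|^2 = 1.0677
Iter 9: z = -0.0196 + 0.2323i, |z|^2 = 0.0543
Iter 10: z = -0.1350 + -0.8428i, |z|^2 = 0.7285
Iter 11: z = -0.7734 + -0.6061i, |z|^2 = 0.9656
Iter 12: z = 0.1494 + 0.1039i, |z|^2 = 0.0331
Iter 13: z = -0.0699 + -0.8026i, |z|^2 = 0.6490
Iter 14: z = -0.7207 + -0.7214i, |z|^2 = 1.0398
Iter 15: z = -0.0825 + 0.2062i, |z|^2 = 0.0493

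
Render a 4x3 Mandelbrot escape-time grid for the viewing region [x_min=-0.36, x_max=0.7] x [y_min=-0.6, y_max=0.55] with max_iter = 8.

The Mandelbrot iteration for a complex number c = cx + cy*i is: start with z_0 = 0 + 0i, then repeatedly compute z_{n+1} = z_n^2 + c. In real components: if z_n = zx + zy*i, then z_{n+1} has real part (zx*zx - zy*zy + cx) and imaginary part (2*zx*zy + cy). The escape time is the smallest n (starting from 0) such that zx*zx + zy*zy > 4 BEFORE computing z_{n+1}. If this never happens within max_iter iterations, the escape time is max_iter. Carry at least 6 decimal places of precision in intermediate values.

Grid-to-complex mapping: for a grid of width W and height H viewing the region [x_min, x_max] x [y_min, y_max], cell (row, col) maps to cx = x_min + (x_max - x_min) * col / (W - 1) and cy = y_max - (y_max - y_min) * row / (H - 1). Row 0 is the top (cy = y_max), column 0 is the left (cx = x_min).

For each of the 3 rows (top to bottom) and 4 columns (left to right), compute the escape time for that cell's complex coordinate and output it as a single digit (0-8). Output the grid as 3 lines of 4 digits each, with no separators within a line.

(row=0, col=0): c = -0.3600 + 0.5500i → escape time 8
(row=0, col=1): c = -0.0067 + 0.5500i → escape time 8
(row=0, col=2): c = 0.3467 + 0.5500i → escape time 8
(row=0, col=3): c = 0.7000 + 0.5500i → escape time 3
(row=1, col=0): c = -0.3600 + -0.0250i → escape time 8
(row=1, col=1): c = -0.0067 + -0.0250i → escape time 8
(row=1, col=2): c = 0.3467 + -0.0250i → escape time 8
(row=1, col=3): c = 0.7000 + -0.0250i → escape time 3
(row=2, col=0): c = -0.3600 + -0.6000i → escape time 8
(row=2, col=1): c = -0.0067 + -0.6000i → escape time 8
(row=2, col=2): c = 0.3467 + -0.6000i → escape time 8
(row=2, col=3): c = 0.7000 + -0.6000i → escape time 3

Answer: 8883
8883
8883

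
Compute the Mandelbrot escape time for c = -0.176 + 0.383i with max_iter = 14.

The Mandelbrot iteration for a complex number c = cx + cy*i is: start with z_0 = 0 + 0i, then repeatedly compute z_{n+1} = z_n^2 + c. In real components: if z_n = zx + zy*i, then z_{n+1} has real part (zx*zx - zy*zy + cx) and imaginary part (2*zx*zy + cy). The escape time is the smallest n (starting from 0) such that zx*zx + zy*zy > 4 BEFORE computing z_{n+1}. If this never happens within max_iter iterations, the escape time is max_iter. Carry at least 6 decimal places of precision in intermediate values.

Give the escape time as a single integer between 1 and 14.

z_0 = 0 + 0i, c = -0.1760 + 0.3830i
Iter 1: z = -0.1760 + 0.3830i, |z|^2 = 0.1777
Iter 2: z = -0.2917 + 0.2482i, |z|^2 = 0.1467
Iter 3: z = -0.1525 + 0.2382i, |z|^2 = 0.0800
Iter 4: z = -0.2095 + 0.3103i, |z|^2 = 0.1402
Iter 5: z = -0.2284 + 0.2530i, |z|^2 = 0.1162
Iter 6: z = -0.1878 + 0.2674i, |z|^2 = 0.1068
Iter 7: z = -0.2122 + 0.2825i, |z|^2 = 0.1249
Iter 8: z = -0.2108 + 0.2631i, |z|^2 = 0.1136
Iter 9: z = -0.2008 + 0.2721i, |z|^2 = 0.1143
Iter 10: z = -0.2097 + 0.2737i, |z|^2 = 0.1189
Iter 11: z = -0.2069 + 0.2682i, |z|^2 = 0.1147
Iter 12: z = -0.2051 + 0.2720i, |z|^2 = 0.1160
Iter 13: z = -0.2079 + 0.2714i, |z|^2 = 0.1169

Answer: 14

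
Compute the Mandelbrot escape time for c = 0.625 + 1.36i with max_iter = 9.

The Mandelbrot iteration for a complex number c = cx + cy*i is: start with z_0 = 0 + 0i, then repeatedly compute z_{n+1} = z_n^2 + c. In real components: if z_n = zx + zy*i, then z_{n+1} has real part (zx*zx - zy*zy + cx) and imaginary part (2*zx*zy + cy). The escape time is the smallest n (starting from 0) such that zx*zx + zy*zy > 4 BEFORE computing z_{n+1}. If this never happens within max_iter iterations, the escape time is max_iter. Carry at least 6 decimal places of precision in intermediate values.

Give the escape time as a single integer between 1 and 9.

z_0 = 0 + 0i, c = 0.6250 + 1.3600i
Iter 1: z = 0.6250 + 1.3600i, |z|^2 = 2.2402
Iter 2: z = -0.8340 + 3.0600i, |z|^2 = 10.0591
Escaped at iteration 2

Answer: 2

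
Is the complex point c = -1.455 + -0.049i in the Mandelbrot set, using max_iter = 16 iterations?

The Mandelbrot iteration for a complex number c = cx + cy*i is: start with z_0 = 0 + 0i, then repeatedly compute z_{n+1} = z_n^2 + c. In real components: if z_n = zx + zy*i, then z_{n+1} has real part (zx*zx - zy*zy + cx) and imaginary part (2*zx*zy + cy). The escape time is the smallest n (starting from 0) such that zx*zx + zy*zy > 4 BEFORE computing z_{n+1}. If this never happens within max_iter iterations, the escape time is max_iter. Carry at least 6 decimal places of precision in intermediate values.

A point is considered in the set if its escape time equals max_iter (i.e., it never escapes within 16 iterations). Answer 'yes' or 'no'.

z_0 = 0 + 0i, c = -1.4550 + -0.0490i
Iter 1: z = -1.4550 + -0.0490i, |z|^2 = 2.1194
Iter 2: z = 0.6596 + 0.0936i, |z|^2 = 0.4439
Iter 3: z = -1.0287 + 0.0745i, |z|^2 = 1.0637
Iter 4: z = -0.4024 + -0.2022i, |z|^2 = 0.2028
Iter 5: z = -1.3339 + 0.1137i, |z|^2 = 1.7924
Iter 6: z = 0.3115 + -0.3524i, |z|^2 = 0.2212
Iter 7: z = -1.4822 + -0.2686i, |z|^2 = 2.2690
Iter 8: z = 0.6698 + 0.7471i, |z|^2 = 1.0068
Iter 9: z = -1.5646 + 0.9518i, |z|^2 = 3.3539
Iter 10: z = 0.0870 + -3.0274i, |z|^2 = 9.1729
Escaped at iteration 10

Answer: no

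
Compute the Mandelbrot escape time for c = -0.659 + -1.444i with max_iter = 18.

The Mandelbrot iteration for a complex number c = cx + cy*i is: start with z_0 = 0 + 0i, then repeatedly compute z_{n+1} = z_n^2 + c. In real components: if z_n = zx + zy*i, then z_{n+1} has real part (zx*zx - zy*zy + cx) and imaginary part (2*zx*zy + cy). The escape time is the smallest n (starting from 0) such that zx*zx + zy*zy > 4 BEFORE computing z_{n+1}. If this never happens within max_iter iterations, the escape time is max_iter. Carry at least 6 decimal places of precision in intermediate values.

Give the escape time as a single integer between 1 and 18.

z_0 = 0 + 0i, c = -0.6590 + -1.4440i
Iter 1: z = -0.6590 + -1.4440i, |z|^2 = 2.5194
Iter 2: z = -2.3099 + 0.4592i, |z|^2 = 5.5463
Escaped at iteration 2

Answer: 2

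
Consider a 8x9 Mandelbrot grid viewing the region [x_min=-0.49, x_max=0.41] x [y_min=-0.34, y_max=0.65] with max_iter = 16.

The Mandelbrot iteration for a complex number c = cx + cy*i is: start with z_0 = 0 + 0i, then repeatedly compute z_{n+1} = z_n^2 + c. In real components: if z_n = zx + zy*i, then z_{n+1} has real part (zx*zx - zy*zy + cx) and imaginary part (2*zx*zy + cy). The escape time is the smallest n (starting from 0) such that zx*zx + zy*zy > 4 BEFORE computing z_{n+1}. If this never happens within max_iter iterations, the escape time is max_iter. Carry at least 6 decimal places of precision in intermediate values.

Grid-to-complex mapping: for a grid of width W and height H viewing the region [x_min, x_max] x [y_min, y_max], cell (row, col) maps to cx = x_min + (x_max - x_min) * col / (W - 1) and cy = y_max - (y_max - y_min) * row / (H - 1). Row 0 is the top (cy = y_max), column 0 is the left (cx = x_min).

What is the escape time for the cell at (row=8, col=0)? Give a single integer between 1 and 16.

Answer: 16

Derivation:
z_0 = 0 + 0i, c = -0.4900 + -0.3400i
Iter 1: z = -0.4900 + -0.3400i, |z|^2 = 0.3557
Iter 2: z = -0.3655 + -0.0068i, |z|^2 = 0.1336
Iter 3: z = -0.3565 + -0.3350i, |z|^2 = 0.2393
Iter 4: z = -0.4752 + -0.1012i, |z|^2 = 0.2360
Iter 5: z = -0.2744 + -0.2439i, |z|^2 = 0.1348
Iter 6: z = -0.4742 + -0.2062i, |z|^2 = 0.2673
Iter 7: z = -0.3077 + -0.1445i, |z|^2 = 0.1155
Iter 8: z = -0.4162 + -0.2511i, |z|^2 = 0.2363
Iter 9: z = -0.3798 + -0.1310i, |z|^2 = 0.1614
Iter 10: z = -0.3629 + -0.2405i, |z|^2 = 0.1895
Iter 11: z = -0.4161 + -0.1654i, |z|^2 = 0.2005
Iter 12: z = -0.3442 + -0.2023i, |z|^2 = 0.1594
Iter 13: z = -0.4125 + -0.2007i, |z|^2 = 0.2104
Iter 14: z = -0.3602 + -0.1744i, |z|^2 = 0.1601
Iter 15: z = -0.3907 + -0.2144i, |z|^2 = 0.1986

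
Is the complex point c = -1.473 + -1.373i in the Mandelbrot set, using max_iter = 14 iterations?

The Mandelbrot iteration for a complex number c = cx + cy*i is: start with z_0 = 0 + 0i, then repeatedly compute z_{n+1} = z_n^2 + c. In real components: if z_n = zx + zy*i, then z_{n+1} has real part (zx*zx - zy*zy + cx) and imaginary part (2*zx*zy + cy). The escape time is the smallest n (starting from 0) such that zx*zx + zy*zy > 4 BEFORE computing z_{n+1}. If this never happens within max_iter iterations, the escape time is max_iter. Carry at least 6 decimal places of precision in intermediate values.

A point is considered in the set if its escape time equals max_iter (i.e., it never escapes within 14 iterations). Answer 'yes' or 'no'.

Answer: no

Derivation:
z_0 = 0 + 0i, c = -1.4730 + -1.3730i
Iter 1: z = -1.4730 + -1.3730i, |z|^2 = 4.0549
Escaped at iteration 1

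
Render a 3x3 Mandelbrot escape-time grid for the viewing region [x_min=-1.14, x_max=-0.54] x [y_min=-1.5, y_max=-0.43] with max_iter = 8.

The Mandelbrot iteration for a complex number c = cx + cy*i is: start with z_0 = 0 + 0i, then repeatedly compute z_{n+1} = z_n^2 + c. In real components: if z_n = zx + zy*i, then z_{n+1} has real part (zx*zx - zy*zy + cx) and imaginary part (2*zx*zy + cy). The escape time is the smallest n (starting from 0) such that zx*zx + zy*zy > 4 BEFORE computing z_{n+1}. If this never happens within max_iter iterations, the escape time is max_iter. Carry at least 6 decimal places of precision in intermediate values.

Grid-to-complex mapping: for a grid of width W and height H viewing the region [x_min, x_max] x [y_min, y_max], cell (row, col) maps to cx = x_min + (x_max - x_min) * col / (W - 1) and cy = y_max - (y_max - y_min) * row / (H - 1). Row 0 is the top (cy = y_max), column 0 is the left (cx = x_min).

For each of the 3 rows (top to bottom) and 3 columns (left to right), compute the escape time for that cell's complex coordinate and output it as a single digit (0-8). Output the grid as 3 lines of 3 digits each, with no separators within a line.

(row=0, col=0): c = -1.1400 + -0.4300i → escape time 6
(row=0, col=1): c = -0.8400 + -0.4300i → escape time 7
(row=0, col=2): c = -0.5400 + -0.4300i → escape time 8
(row=1, col=0): c = -1.1400 + -0.9650i → escape time 3
(row=1, col=1): c = -0.8400 + -0.9650i → escape time 3
(row=1, col=2): c = -0.5400 + -0.9650i → escape time 4
(row=2, col=0): c = -1.1400 + -1.5000i → escape time 2
(row=2, col=1): c = -0.8400 + -1.5000i → escape time 2
(row=2, col=2): c = -0.5400 + -1.5000i → escape time 2

Answer: 678
334
222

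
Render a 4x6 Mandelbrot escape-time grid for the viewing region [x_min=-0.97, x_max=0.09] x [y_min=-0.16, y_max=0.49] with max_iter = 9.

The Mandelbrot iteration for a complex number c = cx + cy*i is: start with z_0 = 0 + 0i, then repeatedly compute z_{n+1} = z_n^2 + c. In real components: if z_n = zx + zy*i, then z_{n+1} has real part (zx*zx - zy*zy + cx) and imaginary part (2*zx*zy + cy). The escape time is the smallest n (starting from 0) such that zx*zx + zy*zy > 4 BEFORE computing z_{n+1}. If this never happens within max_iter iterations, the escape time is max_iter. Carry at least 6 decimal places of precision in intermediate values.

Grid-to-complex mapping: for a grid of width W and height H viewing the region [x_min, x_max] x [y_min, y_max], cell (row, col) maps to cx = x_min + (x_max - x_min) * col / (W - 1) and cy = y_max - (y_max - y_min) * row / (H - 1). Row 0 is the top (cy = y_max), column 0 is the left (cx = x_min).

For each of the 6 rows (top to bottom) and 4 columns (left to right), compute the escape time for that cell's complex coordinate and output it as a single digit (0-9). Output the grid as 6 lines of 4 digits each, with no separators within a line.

Answer: 5999
8999
9999
9999
9999
9999

Derivation:
(row=0, col=0): c = -0.9700 + 0.4900i → escape time 5
(row=0, col=1): c = -0.6167 + 0.4900i → escape time 9
(row=0, col=2): c = -0.2633 + 0.4900i → escape time 9
(row=0, col=3): c = 0.0900 + 0.4900i → escape time 9
(row=1, col=0): c = -0.9700 + 0.3600i → escape time 8
(row=1, col=1): c = -0.6167 + 0.3600i → escape time 9
(row=1, col=2): c = -0.2633 + 0.3600i → escape time 9
(row=1, col=3): c = 0.0900 + 0.3600i → escape time 9
(row=2, col=0): c = -0.9700 + 0.2300i → escape time 9
(row=2, col=1): c = -0.6167 + 0.2300i → escape time 9
(row=2, col=2): c = -0.2633 + 0.2300i → escape time 9
(row=2, col=3): c = 0.0900 + 0.2300i → escape time 9
(row=3, col=0): c = -0.9700 + 0.1000i → escape time 9
(row=3, col=1): c = -0.6167 + 0.1000i → escape time 9
(row=3, col=2): c = -0.2633 + 0.1000i → escape time 9
(row=3, col=3): c = 0.0900 + 0.1000i → escape time 9
(row=4, col=0): c = -0.9700 + -0.0300i → escape time 9
(row=4, col=1): c = -0.6167 + -0.0300i → escape time 9
(row=4, col=2): c = -0.2633 + -0.0300i → escape time 9
(row=4, col=3): c = 0.0900 + -0.0300i → escape time 9
(row=5, col=0): c = -0.9700 + -0.1600i → escape time 9
(row=5, col=1): c = -0.6167 + -0.1600i → escape time 9
(row=5, col=2): c = -0.2633 + -0.1600i → escape time 9
(row=5, col=3): c = 0.0900 + -0.1600i → escape time 9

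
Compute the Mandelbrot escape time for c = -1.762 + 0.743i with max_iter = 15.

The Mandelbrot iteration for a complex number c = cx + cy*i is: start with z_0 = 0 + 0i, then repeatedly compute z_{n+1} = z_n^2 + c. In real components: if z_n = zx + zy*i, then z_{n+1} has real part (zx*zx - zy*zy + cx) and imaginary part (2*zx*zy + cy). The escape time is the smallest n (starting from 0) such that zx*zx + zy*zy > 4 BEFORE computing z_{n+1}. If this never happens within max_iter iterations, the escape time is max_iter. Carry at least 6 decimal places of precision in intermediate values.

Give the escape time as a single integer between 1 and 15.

z_0 = 0 + 0i, c = -1.7620 + 0.7430i
Iter 1: z = -1.7620 + 0.7430i, |z|^2 = 3.6567
Iter 2: z = 0.7906 + -1.8753i, |z|^2 = 4.1419
Escaped at iteration 2

Answer: 2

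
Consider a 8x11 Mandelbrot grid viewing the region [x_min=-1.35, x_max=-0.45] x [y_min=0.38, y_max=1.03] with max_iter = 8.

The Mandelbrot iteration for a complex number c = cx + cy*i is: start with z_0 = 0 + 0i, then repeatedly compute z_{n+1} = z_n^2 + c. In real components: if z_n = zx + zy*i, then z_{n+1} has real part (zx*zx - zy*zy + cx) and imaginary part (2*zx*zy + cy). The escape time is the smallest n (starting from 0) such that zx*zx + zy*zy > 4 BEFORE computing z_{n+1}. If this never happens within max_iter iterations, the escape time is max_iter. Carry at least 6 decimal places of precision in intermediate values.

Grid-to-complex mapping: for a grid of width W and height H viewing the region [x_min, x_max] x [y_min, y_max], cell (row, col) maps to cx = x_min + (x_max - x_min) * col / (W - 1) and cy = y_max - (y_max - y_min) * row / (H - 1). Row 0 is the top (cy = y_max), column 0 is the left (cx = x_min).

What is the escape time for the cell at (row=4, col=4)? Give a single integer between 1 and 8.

Answer: 4

Derivation:
z_0 = 0 + 0i, c = -0.8357 + 0.7700i
Iter 1: z = -0.8357 + 0.7700i, |z|^2 = 1.2913
Iter 2: z = -0.7302 + -0.5170i, |z|^2 = 0.8005
Iter 3: z = -0.5698 + 1.5250i, |z|^2 = 2.6504
Iter 4: z = -2.8367 + -0.9680i, |z|^2 = 8.9839
Escaped at iteration 4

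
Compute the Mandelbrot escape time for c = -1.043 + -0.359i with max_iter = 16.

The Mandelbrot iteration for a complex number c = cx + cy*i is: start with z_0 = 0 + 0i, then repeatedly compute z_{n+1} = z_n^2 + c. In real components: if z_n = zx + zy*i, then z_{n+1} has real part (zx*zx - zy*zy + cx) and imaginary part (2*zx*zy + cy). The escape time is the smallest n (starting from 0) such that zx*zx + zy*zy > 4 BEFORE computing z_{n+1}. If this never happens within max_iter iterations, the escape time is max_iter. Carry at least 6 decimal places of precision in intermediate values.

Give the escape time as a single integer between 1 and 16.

Answer: 16

Derivation:
z_0 = 0 + 0i, c = -1.0430 + -0.3590i
Iter 1: z = -1.0430 + -0.3590i, |z|^2 = 1.2167
Iter 2: z = -0.0840 + 0.3899i, |z|^2 = 0.1591
Iter 3: z = -1.1879 + -0.4245i, |z|^2 = 1.5914
Iter 4: z = 0.1880 + 0.6496i, |z|^2 = 0.4573
Iter 5: z = -1.4297 + -0.1148i, |z|^2 = 2.0571
Iter 6: z = 0.9878 + -0.0308i, |z|^2 = 0.9766
Iter 7: z = -0.0683 + -0.4199i, |z|^2 = 0.1810
Iter 8: z = -1.2147 + -0.3017i, |z|^2 = 1.5665
Iter 9: z = 0.3414 + 0.3739i, |z|^2 = 0.2564
Iter 10: z = -1.0662 + -0.1037i, |z|^2 = 1.1475
Iter 11: z = 0.0830 + -0.1379i, |z|^2 = 0.0259
Iter 12: z = -1.0551 + -0.3819i, |z|^2 = 1.2591
Iter 13: z = -0.0756 + 0.4469i, |z|^2 = 0.2054
Iter 14: z = -1.2370 + -0.4265i, |z|^2 = 1.7122
Iter 15: z = 0.3053 + 0.6963i, |z|^2 = 0.5780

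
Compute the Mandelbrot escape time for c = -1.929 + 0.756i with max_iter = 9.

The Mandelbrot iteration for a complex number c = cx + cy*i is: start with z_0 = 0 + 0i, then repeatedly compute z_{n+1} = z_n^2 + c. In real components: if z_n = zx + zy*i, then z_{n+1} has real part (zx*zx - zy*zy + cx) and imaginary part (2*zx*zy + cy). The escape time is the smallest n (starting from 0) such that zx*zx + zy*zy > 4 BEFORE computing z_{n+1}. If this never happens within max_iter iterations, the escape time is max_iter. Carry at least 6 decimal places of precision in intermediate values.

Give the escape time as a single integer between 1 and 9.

Answer: 1

Derivation:
z_0 = 0 + 0i, c = -1.9290 + 0.7560i
Iter 1: z = -1.9290 + 0.7560i, |z|^2 = 4.2926
Escaped at iteration 1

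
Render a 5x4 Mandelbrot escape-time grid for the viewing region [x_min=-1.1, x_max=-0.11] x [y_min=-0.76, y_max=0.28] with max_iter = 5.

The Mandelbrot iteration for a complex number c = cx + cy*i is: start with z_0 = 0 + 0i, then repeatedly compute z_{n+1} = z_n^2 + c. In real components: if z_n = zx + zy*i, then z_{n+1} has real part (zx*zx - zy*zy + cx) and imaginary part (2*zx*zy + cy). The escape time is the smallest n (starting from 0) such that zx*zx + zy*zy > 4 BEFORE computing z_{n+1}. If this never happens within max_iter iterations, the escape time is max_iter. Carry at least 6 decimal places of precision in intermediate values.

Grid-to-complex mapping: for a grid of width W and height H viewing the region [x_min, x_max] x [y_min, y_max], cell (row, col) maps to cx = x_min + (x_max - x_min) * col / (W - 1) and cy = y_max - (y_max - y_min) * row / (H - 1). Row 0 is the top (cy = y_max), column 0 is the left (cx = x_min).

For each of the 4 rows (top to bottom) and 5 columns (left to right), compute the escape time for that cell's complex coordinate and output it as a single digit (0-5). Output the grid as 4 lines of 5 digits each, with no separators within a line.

Answer: 55555
55555
55555
34555

Derivation:
(row=0, col=0): c = -1.1000 + 0.2800i → escape time 5
(row=0, col=1): c = -0.8525 + 0.2800i → escape time 5
(row=0, col=2): c = -0.6050 + 0.2800i → escape time 5
(row=0, col=3): c = -0.3575 + 0.2800i → escape time 5
(row=0, col=4): c = -0.1100 + 0.2800i → escape time 5
(row=1, col=0): c = -1.1000 + -0.0667i → escape time 5
(row=1, col=1): c = -0.8525 + -0.0667i → escape time 5
(row=1, col=2): c = -0.6050 + -0.0667i → escape time 5
(row=1, col=3): c = -0.3575 + -0.0667i → escape time 5
(row=1, col=4): c = -0.1100 + -0.0667i → escape time 5
(row=2, col=0): c = -1.1000 + -0.4133i → escape time 5
(row=2, col=1): c = -0.8525 + -0.4133i → escape time 5
(row=2, col=2): c = -0.6050 + -0.4133i → escape time 5
(row=2, col=3): c = -0.3575 + -0.4133i → escape time 5
(row=2, col=4): c = -0.1100 + -0.4133i → escape time 5
(row=3, col=0): c = -1.1000 + -0.7600i → escape time 3
(row=3, col=1): c = -0.8525 + -0.7600i → escape time 4
(row=3, col=2): c = -0.6050 + -0.7600i → escape time 5
(row=3, col=3): c = -0.3575 + -0.7600i → escape time 5
(row=3, col=4): c = -0.1100 + -0.7600i → escape time 5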